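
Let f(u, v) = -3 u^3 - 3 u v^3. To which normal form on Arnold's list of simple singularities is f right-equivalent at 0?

The Hessian of f at 0 has rank 0. Corank 2; j^3 = -3*u^3 is a perfect cube, so E-series; the 4-jet and mu = 7 give E_7.

E_{7}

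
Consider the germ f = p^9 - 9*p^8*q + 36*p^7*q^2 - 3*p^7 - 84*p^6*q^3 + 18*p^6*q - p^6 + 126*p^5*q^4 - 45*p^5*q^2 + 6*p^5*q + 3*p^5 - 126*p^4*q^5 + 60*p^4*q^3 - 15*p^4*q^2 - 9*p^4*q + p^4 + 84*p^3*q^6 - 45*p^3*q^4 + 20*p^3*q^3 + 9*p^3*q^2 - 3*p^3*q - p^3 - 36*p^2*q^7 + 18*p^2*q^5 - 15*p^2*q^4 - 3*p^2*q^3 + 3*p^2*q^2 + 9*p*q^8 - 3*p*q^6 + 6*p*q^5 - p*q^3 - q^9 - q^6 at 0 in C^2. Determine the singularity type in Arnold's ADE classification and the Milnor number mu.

Type E_7, Milnor number mu = 7.

The Hessian of f at 0 is [[0, 0], [0, 0]] with rank 0, so corank 2. A Groebner basis of the Jacobian ideal J(f) in C{p,q} is {3*p^2 + q^4 + q^3, p^3, p^2*q - p^2 - q^3/3, -2*p^2 + p*q^2 - 2*q^3/3}; counting standard monomials gives mu = 7. Corank 2; j^3 = -p^3 is a perfect cube, so E-series; the 4-jet and mu = 7 give E_7.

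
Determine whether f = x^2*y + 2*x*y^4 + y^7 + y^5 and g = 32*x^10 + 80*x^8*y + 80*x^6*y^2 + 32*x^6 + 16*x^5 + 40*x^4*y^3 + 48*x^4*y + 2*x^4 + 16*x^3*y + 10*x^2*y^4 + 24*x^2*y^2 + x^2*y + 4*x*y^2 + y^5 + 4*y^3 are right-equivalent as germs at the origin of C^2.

Yes.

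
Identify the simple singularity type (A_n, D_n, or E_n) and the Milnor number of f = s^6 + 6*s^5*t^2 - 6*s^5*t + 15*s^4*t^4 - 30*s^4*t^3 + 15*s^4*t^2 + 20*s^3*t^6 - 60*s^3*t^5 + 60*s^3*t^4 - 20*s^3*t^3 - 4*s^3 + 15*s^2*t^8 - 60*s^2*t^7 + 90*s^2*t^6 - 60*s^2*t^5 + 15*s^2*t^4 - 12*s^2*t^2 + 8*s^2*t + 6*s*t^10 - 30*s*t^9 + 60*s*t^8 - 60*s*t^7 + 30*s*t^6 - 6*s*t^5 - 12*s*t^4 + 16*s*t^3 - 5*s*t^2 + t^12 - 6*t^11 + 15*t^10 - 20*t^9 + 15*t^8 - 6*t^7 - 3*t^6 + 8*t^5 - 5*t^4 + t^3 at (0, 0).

Type D_7, Milnor number mu = 7.

The Hessian of f at 0 has rank 0. Corank 2; j^3 = -(s - t)*(2*s - t)^2 has shape L^2 M (L != M), so D-series; mu = 7 gives D_7.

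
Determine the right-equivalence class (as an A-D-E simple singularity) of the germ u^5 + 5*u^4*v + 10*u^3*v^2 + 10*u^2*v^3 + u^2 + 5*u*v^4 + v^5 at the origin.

A_{4}

The Hessian of f at 0 has rank 1. Corank 1: A-series; mu = 4 gives A_4.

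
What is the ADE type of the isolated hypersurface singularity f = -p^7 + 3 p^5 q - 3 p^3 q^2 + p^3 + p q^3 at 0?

The Hessian of f at 0 is [[0, 0], [0, 0]] with rank 0, so corank 2. A Groebner basis of the Jacobian ideal J(f) in C{p,q} is {p^3, p*q^2, 3*p^2 + q^3}; counting standard monomials gives mu = 7. Corank 2; j^3 = p^3 is a perfect cube, so E-series; the 4-jet and mu = 7 give E_7.

E_{7}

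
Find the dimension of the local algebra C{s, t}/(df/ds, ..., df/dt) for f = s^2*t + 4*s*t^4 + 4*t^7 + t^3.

4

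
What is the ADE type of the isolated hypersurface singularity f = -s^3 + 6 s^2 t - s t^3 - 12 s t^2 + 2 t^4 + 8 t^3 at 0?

The Hessian of f at 0 is [[0, 0], [0, 0]] with rank 0, so corank 2. A Groebner basis of the Jacobian ideal J(f) in C{s,t} is {s^3 - 6*s^2*t - 48*s^2 + 192*s*t - 192*t^2, 6*s^2 + s*t^2 - 24*s*t + 24*t^2, 3*s^2 - 12*s*t + t^3 + 12*t^2}; counting standard monomials gives mu = 7. Corank 2; j^3 = -(s - 2*t)^3 is a perfect cube, so E-series; the 4-jet and mu = 7 give E_7.

E7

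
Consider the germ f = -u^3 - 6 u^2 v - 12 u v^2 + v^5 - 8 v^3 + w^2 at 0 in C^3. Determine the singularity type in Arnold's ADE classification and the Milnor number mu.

Type E_8, Milnor number mu = 8.

The Hessian of f at 0 is [[0, 0, 0], [0, 0, 0], [0, 0, 2]] with rank 1, so corank 2. A Groebner basis of the Jacobian ideal J(f) in C{u,v,w} is {v^4, u^2 + 4*u*v + 4*v^2, w}; counting standard monomials gives mu = 8. Corank 2; j^3 = -(u + 2*v)^3 is a perfect cube, so E-series; the 5-jet and mu = 8 give E_8.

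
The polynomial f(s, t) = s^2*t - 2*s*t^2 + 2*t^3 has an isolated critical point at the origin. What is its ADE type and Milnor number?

The Hessian of f at 0 has rank 0. Corank 2; j^3 = t*(s^2 - 2*s*t + 2*t^2) splits into three distinct lines over C (the quadratic factor has nonzero discriminant), so D_4.

Type D4, Milnor number mu = 4.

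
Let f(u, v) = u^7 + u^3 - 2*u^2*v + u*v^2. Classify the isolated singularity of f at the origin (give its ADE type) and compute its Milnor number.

The Hessian of f at 0 has rank 0. Corank 2; j^3 = u*(u - v)^2 has shape L^2 M (L != M), so D-series; mu = 8 gives D_8.

Type D8, Milnor number mu = 8.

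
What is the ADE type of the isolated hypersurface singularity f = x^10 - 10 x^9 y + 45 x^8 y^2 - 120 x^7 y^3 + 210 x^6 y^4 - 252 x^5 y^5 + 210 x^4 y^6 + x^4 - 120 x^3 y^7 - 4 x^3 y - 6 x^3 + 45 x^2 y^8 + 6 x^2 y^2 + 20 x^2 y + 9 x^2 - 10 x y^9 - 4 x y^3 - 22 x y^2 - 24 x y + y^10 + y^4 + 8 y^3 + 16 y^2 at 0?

The Hessian of f at 0 has rank 1. Corank 1: A-series; mu = 9 gives A_9.

A9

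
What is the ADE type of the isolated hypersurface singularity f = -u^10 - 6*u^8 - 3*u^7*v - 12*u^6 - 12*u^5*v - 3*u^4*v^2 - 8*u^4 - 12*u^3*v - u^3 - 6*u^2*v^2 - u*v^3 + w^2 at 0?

The Hessian of f at 0 is [[0, 0, 0], [0, 0, 0], [0, 0, 2]] with rank 1, so corank 2. A Groebner basis of the Jacobian ideal J(f) in C{u,v,w} is {3*u^2/4 + v^4 + v^3/4, u^3, u^2*v - u^2/4 - v^3/12, u^2 + u*v^2 + v^3/3, w}; counting standard monomials gives mu = 7. Corank 2; j^3 = -u^3 is a perfect cube, so E-series; the 4-jet and mu = 7 give E_7.

E_{7}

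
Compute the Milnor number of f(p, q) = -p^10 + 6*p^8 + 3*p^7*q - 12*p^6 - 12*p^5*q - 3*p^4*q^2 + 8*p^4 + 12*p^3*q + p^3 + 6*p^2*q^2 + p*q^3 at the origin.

The Hessian of f at 0 has rank 0. Corank 2; j^3 = p^3 is a perfect cube, so E-series; the 4-jet and mu = 7 give E_7.

7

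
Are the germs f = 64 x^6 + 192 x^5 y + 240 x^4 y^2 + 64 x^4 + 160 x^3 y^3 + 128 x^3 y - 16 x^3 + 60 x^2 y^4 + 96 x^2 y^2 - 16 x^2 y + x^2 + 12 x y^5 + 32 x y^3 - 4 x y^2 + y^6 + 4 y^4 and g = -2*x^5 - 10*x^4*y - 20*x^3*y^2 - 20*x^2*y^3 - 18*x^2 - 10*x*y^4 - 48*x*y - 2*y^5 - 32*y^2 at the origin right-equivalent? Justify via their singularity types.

The Hessian of f at 0 is [[2, 0], [0, 0]] with rank 1, so corank 1. A Groebner basis of the Jacobian ideal J(f) in C{x,y} is {x*y^2 + x*y/2 - x/16 + y^2/8, -5*x*y/2 + x/4 + y^3 - y^2/2, x^2 + x*y - x/8 + y^2/4}; counting standard monomials gives mu = 5. Corank 1: A-series; mu = 5 gives A_5. The Hessian of g at 0 is [[-36, -48], [-48, -64]] with rank 1, so corank 1. A Groebner basis of the Jacobian ideal J(g) in C{x,y} is {y^4, x + 4*y/3}; counting standard monomials gives mu = 4. Corank 1: A-series; mu = 4 gives A_4. f is A_5 but g is A_4, hence not right-equivalent.

No.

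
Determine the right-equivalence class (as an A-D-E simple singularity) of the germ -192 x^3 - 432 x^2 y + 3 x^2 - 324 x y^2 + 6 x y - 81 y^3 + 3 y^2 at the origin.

A_{2}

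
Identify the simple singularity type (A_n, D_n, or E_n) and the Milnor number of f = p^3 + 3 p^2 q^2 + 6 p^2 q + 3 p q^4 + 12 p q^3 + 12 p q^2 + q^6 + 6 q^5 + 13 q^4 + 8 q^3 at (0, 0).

Type E_{6}, Milnor number mu = 6.

The Hessian of f at 0 is [[0, 0], [0, 0]] with rank 0, so corank 2. A Groebner basis of the Jacobian ideal J(f) in C{p,q} is {p^3 + 6*p^2 + 24*p*q + 24*q^2, p^2*q - 2*p^2 - 8*p*q - 8*q^2, p^2/2 + p*q^2 + 2*p*q + 2*q^2, q^3}; counting standard monomials gives mu = 6. Corank 2; j^3 = (p + 2*q)^3 is a perfect cube, so E-series; the 4-jet and mu = 6 give E_6.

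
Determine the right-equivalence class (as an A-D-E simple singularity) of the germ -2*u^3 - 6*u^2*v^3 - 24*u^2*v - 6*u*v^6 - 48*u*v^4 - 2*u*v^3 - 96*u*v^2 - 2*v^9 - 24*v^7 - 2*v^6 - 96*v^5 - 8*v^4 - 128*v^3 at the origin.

E_{7}

The Hessian of f at 0 has rank 0. Corank 2; j^3 = -2*(u + 4*v)^3 is a perfect cube, so E-series; the 4-jet and mu = 7 give E_7.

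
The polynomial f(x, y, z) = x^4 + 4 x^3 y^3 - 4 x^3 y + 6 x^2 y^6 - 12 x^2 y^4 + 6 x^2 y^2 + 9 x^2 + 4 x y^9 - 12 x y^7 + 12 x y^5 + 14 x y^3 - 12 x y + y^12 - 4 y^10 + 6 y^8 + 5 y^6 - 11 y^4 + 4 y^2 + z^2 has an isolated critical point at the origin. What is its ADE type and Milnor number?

The Hessian of f at 0 is [[18, -12, 0], [-12, 8, 0], [0, 0, 2]] with rank 2, so corank 1. A Groebner basis of the Jacobian ideal J(f) in C{x,y,z} is {y^3, x - 2*y/3, z}; counting standard monomials gives mu = 3. Corank 1: A-series; mu = 3 gives A_3.

Type A3, Milnor number mu = 3.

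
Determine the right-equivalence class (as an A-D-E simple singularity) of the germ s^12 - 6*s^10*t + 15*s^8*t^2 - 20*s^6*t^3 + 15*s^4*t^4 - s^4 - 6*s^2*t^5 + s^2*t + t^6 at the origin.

D_{7}

The Hessian of f at 0 has rank 0. Corank 2; j^3 = s^2*t has shape L^2 M (L != M), so D-series; mu = 7 gives D_7.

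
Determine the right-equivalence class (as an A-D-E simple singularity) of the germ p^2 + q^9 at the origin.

A8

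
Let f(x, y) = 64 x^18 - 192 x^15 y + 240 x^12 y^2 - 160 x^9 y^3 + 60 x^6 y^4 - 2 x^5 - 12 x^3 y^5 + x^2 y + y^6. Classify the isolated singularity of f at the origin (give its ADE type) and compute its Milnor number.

Type D_7, Milnor number mu = 7.

The Hessian of f at 0 has rank 0. Corank 2; j^3 = x^2*y has shape L^2 M (L != M), so D-series; mu = 7 gives D_7.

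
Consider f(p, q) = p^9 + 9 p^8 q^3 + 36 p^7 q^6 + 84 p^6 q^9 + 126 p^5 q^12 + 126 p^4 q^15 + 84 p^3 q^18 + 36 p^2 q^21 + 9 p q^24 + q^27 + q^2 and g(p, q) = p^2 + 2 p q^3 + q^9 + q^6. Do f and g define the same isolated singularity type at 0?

Yes.

The Hessian of f at 0 has rank 1. Corank 1: A-series; mu = 8 gives A_8. The Hessian of g at 0 has rank 1. Corank 1: A-series; mu = 8 gives A_8. Both have type A_8, hence right-equivalent.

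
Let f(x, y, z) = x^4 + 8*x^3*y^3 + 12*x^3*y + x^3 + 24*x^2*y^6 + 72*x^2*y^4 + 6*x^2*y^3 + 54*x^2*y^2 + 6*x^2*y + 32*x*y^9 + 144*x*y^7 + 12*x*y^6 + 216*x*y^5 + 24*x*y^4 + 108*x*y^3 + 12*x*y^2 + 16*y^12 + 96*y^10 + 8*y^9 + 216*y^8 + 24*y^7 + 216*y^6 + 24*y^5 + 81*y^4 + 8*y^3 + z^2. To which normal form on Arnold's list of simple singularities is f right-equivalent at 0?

E_6

The Hessian of f at 0 has rank 1. Corank 2; j^3 = (x + 2*y)^3 is a perfect cube, so E-series; the 4-jet and mu = 6 give E_6.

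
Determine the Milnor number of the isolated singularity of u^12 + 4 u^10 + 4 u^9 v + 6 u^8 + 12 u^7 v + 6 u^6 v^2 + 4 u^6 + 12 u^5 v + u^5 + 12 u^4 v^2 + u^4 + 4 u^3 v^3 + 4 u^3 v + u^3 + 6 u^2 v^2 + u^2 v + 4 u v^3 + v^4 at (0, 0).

5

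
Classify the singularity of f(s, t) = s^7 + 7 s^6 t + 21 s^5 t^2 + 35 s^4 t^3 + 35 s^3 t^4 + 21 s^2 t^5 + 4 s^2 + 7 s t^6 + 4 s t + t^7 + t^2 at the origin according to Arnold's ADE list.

A_{6}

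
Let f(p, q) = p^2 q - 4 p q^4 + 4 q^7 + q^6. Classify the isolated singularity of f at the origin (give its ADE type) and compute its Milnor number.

Type D_{7}, Milnor number mu = 7.

The Hessian of f at 0 has rank 0. Corank 2; j^3 = p^2*q has shape L^2 M (L != M), so D-series; mu = 7 gives D_7.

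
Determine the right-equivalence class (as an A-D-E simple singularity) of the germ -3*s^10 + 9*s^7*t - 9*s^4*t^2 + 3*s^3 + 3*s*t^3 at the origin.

E_7

The Hessian of f at 0 is [[0, 0], [0, 0]] with rank 0, so corank 2. A Groebner basis of the Jacobian ideal J(f) in C{s,t} is {s^3, s*t^2, 3*s^2 + t^3}; counting standard monomials gives mu = 7. Corank 2; j^3 = 3*s^3 is a perfect cube, so E-series; the 4-jet and mu = 7 give E_7.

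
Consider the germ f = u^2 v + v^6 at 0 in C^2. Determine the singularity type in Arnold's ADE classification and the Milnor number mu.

Type D_7, Milnor number mu = 7.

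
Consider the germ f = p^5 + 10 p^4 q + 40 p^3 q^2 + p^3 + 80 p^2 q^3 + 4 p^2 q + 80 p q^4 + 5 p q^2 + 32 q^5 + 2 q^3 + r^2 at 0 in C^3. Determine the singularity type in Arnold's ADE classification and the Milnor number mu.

The Hessian of f at 0 has rank 1. Corank 2; j^3 = (p + q)^2*(p + 2*q) has shape L^2 M (L != M), so D-series; mu = 6 gives D_6.

Type D_{6}, Milnor number mu = 6.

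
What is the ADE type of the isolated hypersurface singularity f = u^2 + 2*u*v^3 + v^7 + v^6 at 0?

A_{6}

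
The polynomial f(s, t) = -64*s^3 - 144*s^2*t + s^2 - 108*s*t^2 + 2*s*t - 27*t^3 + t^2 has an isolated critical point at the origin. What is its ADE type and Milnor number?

Type A_{2}, Milnor number mu = 2.

The Hessian of f at 0 has rank 1. Corank 1: A-series; mu = 2 gives A_2.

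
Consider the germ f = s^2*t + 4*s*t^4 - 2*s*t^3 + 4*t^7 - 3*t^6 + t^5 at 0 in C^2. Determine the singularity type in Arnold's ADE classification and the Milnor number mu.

Type D_7, Milnor number mu = 7.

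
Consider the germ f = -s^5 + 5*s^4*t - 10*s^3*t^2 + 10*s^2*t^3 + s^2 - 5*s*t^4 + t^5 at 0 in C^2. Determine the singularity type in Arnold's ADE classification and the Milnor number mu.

The Hessian of f at 0 has rank 1. Corank 1: A-series; mu = 4 gives A_4.

Type A4, Milnor number mu = 4.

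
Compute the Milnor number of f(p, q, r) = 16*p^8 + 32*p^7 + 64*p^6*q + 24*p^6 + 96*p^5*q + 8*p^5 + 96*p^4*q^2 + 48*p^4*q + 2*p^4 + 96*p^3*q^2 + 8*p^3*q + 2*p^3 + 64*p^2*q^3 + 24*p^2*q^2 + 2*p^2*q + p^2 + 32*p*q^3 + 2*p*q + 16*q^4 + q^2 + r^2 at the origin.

The Hessian of f at 0 has rank 2. Corank 1: A-series; mu = 3 gives A_3.

3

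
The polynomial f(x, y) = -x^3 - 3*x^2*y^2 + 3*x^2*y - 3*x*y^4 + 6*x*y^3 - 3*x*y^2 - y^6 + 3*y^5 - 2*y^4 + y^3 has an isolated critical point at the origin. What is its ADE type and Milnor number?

The Hessian of f at 0 has rank 0. Corank 2; j^3 = -(x - y)^3 is a perfect cube, so E-series; the 4-jet and mu = 6 give E_6.

Type E_6, Milnor number mu = 6.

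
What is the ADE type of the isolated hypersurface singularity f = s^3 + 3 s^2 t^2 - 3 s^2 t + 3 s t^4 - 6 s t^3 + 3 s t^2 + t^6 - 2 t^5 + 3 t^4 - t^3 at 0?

E_8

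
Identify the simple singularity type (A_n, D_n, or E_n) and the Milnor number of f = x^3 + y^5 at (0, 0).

Type E8, Milnor number mu = 8.

The Hessian of f at 0 has rank 0. Corank 2; j^3 = x^3 is a perfect cube, so E-series; the 5-jet and mu = 8 give E_8.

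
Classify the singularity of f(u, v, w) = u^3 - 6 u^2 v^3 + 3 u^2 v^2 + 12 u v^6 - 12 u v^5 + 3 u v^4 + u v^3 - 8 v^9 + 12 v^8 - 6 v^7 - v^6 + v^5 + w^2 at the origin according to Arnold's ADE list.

E7

The Hessian of f at 0 is [[0, 0, 0], [0, 0, 0], [0, 0, 2]] with rank 1, so corank 2. A Groebner basis of the Jacobian ideal J(f) in C{u,v,w} is {-u^2 + v^4 - v^3/3, u^3, u^2*v + u^2/3 + v^3/9, u^2 + u*v^2 + v^3/3, w}; counting standard monomials gives mu = 7. Corank 2; j^3 = u^3 is a perfect cube, so E-series; the 4-jet and mu = 7 give E_7.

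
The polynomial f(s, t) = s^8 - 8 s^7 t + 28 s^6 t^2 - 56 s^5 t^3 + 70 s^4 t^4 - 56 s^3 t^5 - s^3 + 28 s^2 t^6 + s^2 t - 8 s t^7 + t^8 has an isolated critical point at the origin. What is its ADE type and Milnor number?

Type D_{9}, Milnor number mu = 9.

The Hessian of f at 0 has rank 0. Corank 2; j^3 = -s^2*(s - t) has shape L^2 M (L != M), so D-series; mu = 9 gives D_9.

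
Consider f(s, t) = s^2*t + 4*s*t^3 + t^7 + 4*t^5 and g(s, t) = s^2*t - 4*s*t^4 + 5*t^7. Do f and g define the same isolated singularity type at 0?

Yes.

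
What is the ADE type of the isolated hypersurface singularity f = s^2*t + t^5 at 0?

D_6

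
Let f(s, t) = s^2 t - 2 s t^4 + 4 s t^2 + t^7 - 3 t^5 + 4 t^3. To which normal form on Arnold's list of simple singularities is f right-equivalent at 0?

The Hessian of f at 0 is [[0, 0], [0, 0]] with rank 0, so corank 2. A Groebner basis of the Jacobian ideal J(f) in C{s,t} is {-s*t + t^4 - 2*t^2, s*t^2 + 2*t^3, s^2 + 9*s*t + 14*t^2}; counting standard monomials gives mu = 6. Corank 2; j^3 = t*(s + 2*t)^2 has shape L^2 M (L != M), so D-series; mu = 6 gives D_6.

D_{6}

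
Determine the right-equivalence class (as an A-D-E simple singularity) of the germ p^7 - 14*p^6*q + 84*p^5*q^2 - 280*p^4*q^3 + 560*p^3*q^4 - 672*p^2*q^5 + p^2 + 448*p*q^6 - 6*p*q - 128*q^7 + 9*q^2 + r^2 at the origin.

The Hessian of f at 0 has rank 2. Corank 1: A-series; mu = 6 gives A_6.

A6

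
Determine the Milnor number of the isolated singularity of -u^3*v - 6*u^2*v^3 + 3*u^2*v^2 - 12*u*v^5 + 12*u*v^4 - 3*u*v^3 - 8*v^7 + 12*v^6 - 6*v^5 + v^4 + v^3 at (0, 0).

The Hessian of f at 0 has rank 0. Corank 2; j^3 = v^3 is a perfect cube, so E-series; the 4-jet and mu = 7 give E_7.

7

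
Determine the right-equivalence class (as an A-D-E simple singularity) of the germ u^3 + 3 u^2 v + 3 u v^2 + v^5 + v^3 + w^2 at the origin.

E_8

The Hessian of f at 0 has rank 1. Corank 2; j^3 = (u + v)^3 is a perfect cube, so E-series; the 5-jet and mu = 8 give E_8.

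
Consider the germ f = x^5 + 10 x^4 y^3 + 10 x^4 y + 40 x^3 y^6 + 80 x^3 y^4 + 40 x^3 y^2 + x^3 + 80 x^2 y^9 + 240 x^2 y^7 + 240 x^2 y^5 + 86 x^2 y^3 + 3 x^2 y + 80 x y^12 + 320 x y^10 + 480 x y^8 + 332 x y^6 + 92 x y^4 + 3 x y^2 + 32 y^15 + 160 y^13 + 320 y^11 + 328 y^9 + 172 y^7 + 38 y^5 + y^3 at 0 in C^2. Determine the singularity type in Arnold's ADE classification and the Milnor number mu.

The Hessian of f at 0 has rank 0. Corank 2; j^3 = (x + y)^3 is a perfect cube, so E-series; the 5-jet and mu = 8 give E_8.

Type E_{8}, Milnor number mu = 8.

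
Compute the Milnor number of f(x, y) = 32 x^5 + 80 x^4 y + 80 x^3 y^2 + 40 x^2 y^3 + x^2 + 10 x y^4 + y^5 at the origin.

4

The Hessian of f at 0 is [[2, 0], [0, 0]] with rank 1, so corank 1. A Groebner basis of the Jacobian ideal J(f) in C{x,y} is {y^4, x}; counting standard monomials gives mu = 4. Corank 1: A-series; mu = 4 gives A_4.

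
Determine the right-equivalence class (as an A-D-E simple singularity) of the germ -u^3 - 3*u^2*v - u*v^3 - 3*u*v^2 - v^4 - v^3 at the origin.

The Hessian of f at 0 is [[0, 0], [0, 0]] with rank 0, so corank 2. A Groebner basis of the Jacobian ideal J(f) in C{u,v} is {u^3 + 3*u^2*v + 6*u^2 + 12*u*v + 6*v^2, -3*u^2 + u*v^2 - 6*u*v - 3*v^2, 3*u^2 + 6*u*v + v^3 + 3*v^2}; counting standard monomials gives mu = 7. Corank 2; j^3 = -(u + v)^3 is a perfect cube, so E-series; the 4-jet and mu = 7 give E_7.

E_{7}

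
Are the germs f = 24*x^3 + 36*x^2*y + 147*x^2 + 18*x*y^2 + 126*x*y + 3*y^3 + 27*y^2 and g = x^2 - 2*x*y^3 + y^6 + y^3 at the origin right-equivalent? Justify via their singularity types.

The Hessian of f at 0 has rank 1. Corank 1: A-series; mu = 2 gives A_2. The Hessian of g at 0 has rank 1. Corank 1: A-series; mu = 2 gives A_2. Both have type A_2, hence right-equivalent.

Yes.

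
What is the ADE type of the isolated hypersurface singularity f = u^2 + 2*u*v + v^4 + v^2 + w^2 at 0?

A_3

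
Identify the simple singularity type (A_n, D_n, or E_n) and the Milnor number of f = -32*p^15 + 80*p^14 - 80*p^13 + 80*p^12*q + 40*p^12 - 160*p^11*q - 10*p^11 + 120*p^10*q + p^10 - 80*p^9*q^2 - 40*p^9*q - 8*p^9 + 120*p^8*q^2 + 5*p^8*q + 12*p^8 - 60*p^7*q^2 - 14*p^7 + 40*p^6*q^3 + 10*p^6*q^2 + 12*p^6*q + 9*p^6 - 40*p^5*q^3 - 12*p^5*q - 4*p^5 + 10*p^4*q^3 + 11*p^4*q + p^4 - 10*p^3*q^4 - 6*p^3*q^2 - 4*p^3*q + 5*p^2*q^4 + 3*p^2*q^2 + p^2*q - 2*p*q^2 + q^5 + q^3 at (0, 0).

Type D_{6}, Milnor number mu = 6.

The Hessian of f at 0 has rank 0. Corank 2; j^3 = q*(p - q)^2 has shape L^2 M (L != M), so D-series; mu = 6 gives D_6.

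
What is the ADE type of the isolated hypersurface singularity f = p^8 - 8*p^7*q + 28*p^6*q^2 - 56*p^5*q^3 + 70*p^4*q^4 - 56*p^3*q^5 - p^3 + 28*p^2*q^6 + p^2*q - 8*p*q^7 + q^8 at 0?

The Hessian of f at 0 is [[0, 0], [0, 0]] with rank 0, so corank 2. A Groebner basis of the Jacobian ideal J(f) in C{p,q} is {p*q/8 + q^7, p*q^2, p^2 - p*q}; counting standard monomials gives mu = 9. Corank 2; j^3 = -p^2*(p - q) has shape L^2 M (L != M), so D-series; mu = 9 gives D_9.

D9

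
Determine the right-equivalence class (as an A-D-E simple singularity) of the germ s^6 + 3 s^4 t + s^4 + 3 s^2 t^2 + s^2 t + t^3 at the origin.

D_{4}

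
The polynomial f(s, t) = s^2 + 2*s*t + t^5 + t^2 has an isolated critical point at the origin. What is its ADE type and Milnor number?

Type A_4, Milnor number mu = 4.

The Hessian of f at 0 has rank 1. Corank 1: A-series; mu = 4 gives A_4.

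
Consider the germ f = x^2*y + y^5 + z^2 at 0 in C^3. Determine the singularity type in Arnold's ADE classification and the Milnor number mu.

Type D_6, Milnor number mu = 6.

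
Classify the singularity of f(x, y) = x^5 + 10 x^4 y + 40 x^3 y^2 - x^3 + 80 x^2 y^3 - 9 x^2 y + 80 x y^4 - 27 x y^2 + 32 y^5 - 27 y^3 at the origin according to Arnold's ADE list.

The Hessian of f at 0 has rank 0. Corank 2; j^3 = -(x + 3*y)^3 is a perfect cube, so E-series; the 5-jet and mu = 8 give E_8.

E_8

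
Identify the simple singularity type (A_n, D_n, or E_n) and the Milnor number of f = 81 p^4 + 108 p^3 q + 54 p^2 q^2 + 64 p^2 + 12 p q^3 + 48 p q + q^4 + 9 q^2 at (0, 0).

Type A_3, Milnor number mu = 3.

The Hessian of f at 0 has rank 1. Corank 1: A-series; mu = 3 gives A_3.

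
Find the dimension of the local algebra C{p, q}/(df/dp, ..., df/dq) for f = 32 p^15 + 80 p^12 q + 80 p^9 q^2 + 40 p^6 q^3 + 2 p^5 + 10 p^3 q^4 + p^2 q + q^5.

6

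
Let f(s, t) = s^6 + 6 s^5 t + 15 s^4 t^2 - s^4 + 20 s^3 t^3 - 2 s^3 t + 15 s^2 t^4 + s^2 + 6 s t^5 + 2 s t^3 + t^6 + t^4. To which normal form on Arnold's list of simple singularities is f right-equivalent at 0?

A_{3}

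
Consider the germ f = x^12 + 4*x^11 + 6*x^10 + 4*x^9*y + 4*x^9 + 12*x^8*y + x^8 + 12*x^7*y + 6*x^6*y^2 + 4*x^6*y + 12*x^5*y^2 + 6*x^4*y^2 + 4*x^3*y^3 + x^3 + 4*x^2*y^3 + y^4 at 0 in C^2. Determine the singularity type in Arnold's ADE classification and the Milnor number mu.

The Hessian of f at 0 is [[0, 0], [0, 0]] with rank 0, so corank 2. A Groebner basis of the Jacobian ideal J(f) in C{x,y} is {y^3, x^2}; counting standard monomials gives mu = 6. Corank 2; j^3 = x^3 is a perfect cube, so E-series; the 4-jet and mu = 6 give E_6.

Type E_6, Milnor number mu = 6.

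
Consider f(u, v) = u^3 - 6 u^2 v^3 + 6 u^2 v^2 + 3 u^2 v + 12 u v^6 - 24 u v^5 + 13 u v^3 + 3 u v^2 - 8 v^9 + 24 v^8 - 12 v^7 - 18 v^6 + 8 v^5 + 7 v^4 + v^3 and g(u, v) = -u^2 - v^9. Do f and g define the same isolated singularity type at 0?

No.

The Hessian of f at 0 is [[0, 0], [0, 0]] with rank 0, so corank 2. A Groebner basis of the Jacobian ideal J(f) in C{u,v} is {-u^2/4 - u*v/2 + v^4 - v^3/12 - v^2/4, u^3 + 5*u^2/4 + 5*u*v/2 + 17*v^3/12 + 5*v^2/4, u^2*v - 11*u^2/12 - 11*u*v/6 - 47*v^3/36 - 11*v^2/12, u^2/2 + u*v^2 + u*v + 7*v^3/6 + v^2/2}; counting standard monomials gives mu = 7. Corank 2; j^3 = (u + v)^3 is a perfect cube, so E-series; the 4-jet and mu = 7 give E_7. The Hessian of g at 0 is [[-2, 0], [0, 0]] with rank 1, so corank 1. A Groebner basis of the Jacobian ideal J(g) in C{u,v} is {v^8, u}; counting standard monomials gives mu = 8. Corank 1: A-series; mu = 8 gives A_8. f is E_7 but g is A_8, hence not right-equivalent.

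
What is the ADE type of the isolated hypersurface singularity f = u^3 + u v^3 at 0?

E_{7}

The Hessian of f at 0 is [[0, 0], [0, 0]] with rank 0, so corank 2. A Groebner basis of the Jacobian ideal J(f) in C{u,v} is {u^3, u*v^2, 3*u^2 + v^3}; counting standard monomials gives mu = 7. Corank 2; j^3 = u^3 is a perfect cube, so E-series; the 4-jet and mu = 7 give E_7.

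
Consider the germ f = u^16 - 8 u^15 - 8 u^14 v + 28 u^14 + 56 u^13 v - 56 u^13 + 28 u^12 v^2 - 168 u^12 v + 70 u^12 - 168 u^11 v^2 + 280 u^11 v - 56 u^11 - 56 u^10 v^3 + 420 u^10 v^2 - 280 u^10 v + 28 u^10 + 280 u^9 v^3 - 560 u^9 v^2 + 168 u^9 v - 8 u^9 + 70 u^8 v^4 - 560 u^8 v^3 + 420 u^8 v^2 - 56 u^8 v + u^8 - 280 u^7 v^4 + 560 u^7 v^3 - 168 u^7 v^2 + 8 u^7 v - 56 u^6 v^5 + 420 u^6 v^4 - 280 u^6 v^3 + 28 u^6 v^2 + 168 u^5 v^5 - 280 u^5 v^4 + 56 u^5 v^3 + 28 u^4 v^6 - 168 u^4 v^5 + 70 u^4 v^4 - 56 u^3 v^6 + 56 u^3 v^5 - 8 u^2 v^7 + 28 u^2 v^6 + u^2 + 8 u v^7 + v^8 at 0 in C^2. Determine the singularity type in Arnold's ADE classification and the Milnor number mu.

Type A_7, Milnor number mu = 7.

The Hessian of f at 0 has rank 1. Corank 1: A-series; mu = 7 gives A_7.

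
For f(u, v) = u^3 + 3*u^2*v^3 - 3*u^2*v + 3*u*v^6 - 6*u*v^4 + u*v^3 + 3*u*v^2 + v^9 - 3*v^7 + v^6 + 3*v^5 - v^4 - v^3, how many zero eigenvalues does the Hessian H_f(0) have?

Hessian at 0 has rank 0.

2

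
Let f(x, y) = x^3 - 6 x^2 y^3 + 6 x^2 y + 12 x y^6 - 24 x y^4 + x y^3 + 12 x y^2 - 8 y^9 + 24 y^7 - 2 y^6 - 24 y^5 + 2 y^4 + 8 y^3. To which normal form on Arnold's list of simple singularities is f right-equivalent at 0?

E_7

The Hessian of f at 0 has rank 0. Corank 2; j^3 = (x + 2*y)^3 is a perfect cube, so E-series; the 4-jet and mu = 7 give E_7.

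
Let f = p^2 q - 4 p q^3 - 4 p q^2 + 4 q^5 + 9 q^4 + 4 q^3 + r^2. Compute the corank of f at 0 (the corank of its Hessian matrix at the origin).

The Hessian at 0 is [[0, 0, 0], [0, 0, 0], [0, 0, 2]] of rank 1; hence corank 2.

2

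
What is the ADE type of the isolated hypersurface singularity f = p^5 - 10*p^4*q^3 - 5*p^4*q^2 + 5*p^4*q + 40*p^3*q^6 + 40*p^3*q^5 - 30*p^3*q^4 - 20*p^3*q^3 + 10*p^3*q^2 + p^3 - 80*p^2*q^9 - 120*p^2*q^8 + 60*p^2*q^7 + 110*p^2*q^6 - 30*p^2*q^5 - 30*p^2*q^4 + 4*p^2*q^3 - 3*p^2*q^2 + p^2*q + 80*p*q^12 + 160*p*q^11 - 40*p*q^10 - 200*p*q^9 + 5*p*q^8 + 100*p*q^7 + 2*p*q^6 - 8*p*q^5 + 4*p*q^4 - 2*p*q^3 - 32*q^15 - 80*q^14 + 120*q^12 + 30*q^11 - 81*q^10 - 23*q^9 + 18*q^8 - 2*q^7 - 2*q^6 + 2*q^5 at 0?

The Hessian of f at 0 is [[0, 0], [0, 0]] with rank 0, so corank 2. A Groebner basis of the Jacobian ideal J(f) in C{p,q} is {p^3, p^2*q, p^2/4 + p*q^2, -7*p^2/4 - p*q + q^3}; counting standard monomials gives mu = 6. Corank 2; j^3 = p^2*(p + q) has shape L^2 M (L != M), so D-series; mu = 6 gives D_6.

D_{6}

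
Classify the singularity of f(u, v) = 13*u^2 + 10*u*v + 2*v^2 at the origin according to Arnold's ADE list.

The Hessian of f at 0 has rank 2. Corank 0: nondegenerate Morse point, so A_1.

A1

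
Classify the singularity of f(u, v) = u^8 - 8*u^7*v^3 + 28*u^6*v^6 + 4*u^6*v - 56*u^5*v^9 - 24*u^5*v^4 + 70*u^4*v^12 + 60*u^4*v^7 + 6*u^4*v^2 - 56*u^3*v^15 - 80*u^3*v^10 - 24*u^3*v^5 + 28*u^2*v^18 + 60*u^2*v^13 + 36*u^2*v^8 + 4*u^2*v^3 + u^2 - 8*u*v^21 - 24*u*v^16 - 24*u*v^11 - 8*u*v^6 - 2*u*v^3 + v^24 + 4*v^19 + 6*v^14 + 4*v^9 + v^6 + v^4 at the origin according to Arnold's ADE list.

A_{3}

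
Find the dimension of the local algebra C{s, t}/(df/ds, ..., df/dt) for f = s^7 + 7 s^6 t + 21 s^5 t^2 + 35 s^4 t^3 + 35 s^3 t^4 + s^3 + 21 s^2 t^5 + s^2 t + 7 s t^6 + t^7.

8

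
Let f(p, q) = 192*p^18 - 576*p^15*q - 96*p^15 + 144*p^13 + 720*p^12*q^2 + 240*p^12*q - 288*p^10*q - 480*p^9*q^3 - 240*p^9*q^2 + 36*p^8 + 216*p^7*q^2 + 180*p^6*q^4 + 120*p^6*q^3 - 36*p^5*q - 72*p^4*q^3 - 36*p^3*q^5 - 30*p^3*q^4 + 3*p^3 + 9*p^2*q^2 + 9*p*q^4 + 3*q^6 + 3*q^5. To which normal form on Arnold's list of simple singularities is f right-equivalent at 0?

The Hessian of f at 0 has rank 0. Corank 2; j^3 = 3*p^3 is a perfect cube, so E-series; the 5-jet and mu = 8 give E_8.

E8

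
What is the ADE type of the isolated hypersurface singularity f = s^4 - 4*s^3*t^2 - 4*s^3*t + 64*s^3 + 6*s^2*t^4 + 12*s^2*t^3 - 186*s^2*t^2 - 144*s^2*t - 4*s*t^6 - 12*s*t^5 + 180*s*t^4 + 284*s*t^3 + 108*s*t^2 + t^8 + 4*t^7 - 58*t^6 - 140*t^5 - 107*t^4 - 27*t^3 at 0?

E6

The Hessian of f at 0 has rank 0. Corank 2; j^3 = (4*s - 3*t)^3 is a perfect cube, so E-series; the 4-jet and mu = 6 give E_6.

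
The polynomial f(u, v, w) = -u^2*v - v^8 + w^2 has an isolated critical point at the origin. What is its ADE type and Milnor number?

Type D9, Milnor number mu = 9.

The Hessian of f at 0 is [[0, 0, 0], [0, 0, 0], [0, 0, 2]] with rank 1, so corank 2. A Groebner basis of the Jacobian ideal J(f) in C{u,v,w} is {u^2/8 + v^7, u^3, u*v, w}; counting standard monomials gives mu = 9. Corank 2; j^3 = -u^2*v has shape L^2 M (L != M), so D-series; mu = 9 gives D_9.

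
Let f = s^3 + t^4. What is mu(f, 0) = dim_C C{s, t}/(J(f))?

6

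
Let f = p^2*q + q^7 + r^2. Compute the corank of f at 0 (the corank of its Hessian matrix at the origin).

The Hessian at 0 is [[0, 0, 0], [0, 0, 0], [0, 0, 2]] of rank 1; hence corank 2.

2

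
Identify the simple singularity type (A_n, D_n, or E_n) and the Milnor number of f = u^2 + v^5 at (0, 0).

The Hessian of f at 0 is [[2, 0], [0, 0]] with rank 1, so corank 1. A Groebner basis of the Jacobian ideal J(f) in C{u,v} is {v^4, u}; counting standard monomials gives mu = 4. Corank 1: A-series; mu = 4 gives A_4.

Type A_{4}, Milnor number mu = 4.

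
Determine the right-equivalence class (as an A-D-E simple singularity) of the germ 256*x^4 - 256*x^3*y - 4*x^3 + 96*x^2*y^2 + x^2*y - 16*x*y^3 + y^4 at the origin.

The Hessian of f at 0 has rank 0. Corank 2; j^3 = -x^2*(4*x - y) has shape L^2 M (L != M), so D-series; mu = 5 gives D_5.

D_{5}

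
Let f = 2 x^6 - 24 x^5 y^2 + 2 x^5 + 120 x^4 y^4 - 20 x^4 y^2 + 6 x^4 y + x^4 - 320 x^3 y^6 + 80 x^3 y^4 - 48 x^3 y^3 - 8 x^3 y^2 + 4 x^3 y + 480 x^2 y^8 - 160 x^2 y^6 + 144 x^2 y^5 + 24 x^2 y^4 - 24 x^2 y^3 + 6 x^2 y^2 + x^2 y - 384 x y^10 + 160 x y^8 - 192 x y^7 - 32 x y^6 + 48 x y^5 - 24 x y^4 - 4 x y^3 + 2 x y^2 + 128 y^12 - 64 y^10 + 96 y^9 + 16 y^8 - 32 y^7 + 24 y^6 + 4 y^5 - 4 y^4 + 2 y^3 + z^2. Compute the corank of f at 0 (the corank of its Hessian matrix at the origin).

2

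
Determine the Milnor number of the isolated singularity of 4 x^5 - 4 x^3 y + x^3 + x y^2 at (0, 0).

4

The Hessian of f at 0 has rank 0. Corank 2; j^3 = x*(x^2 + y^2) splits into three distinct lines over C (the quadratic factor has nonzero discriminant), so D_4.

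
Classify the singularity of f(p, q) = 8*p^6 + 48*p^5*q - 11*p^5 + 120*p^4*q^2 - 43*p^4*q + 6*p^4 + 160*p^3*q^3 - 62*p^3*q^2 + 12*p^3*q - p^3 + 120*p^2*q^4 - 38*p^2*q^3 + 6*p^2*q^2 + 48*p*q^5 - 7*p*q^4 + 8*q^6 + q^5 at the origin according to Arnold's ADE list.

E_8

The Hessian of f at 0 has rank 0. Corank 2; j^3 = -p^3 is a perfect cube, so E-series; the 5-jet and mu = 8 give E_8.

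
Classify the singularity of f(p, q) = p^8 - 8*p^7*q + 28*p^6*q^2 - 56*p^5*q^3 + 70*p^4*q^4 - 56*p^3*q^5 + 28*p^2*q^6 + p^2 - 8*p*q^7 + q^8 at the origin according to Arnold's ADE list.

A_7

The Hessian of f at 0 has rank 1. Corank 1: A-series; mu = 7 gives A_7.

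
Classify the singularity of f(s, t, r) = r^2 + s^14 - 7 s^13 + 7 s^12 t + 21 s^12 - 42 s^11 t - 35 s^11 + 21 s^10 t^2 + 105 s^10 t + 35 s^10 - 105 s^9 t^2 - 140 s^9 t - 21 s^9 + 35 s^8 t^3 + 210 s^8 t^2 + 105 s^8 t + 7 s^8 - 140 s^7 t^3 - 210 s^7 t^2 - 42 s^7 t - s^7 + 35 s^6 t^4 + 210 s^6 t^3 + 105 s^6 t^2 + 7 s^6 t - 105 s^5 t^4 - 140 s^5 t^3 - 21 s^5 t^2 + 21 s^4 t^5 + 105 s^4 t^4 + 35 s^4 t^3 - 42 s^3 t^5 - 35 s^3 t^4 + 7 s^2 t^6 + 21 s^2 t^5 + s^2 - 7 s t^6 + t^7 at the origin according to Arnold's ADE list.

A_{6}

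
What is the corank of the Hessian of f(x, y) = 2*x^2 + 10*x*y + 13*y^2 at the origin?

0

The Hessian at 0 is [[4, 10], [10, 26]] of rank 2; hence corank 0.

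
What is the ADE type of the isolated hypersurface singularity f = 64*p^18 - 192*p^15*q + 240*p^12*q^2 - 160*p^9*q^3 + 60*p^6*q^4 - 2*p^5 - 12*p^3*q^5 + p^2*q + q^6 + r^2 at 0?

D_{7}

The Hessian of f at 0 is [[0, 0, 0], [0, 0, 0], [0, 0, 2]] with rank 1, so corank 2. A Groebner basis of the Jacobian ideal J(f) in C{p,q,r} is {p^2/6 + q^5, p^3, p*q, r}; counting standard monomials gives mu = 7. Corank 2; j^3 = p^2*q has shape L^2 M (L != M), so D-series; mu = 7 gives D_7.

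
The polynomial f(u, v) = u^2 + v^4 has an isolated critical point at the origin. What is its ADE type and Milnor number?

The Hessian of f at 0 has rank 1. Corank 1: A-series; mu = 3 gives A_3.

Type A_3, Milnor number mu = 3.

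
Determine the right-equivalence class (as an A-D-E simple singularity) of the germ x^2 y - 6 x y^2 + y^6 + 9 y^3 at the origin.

The Hessian of f at 0 has rank 0. Corank 2; j^3 = y*(x - 3*y)^2 has shape L^2 M (L != M), so D-series; mu = 7 gives D_7.

D_7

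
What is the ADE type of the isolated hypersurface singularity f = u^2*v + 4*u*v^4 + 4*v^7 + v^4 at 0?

D_5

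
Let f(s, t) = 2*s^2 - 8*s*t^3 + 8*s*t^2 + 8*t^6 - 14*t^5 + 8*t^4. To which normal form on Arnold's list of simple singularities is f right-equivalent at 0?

A_{4}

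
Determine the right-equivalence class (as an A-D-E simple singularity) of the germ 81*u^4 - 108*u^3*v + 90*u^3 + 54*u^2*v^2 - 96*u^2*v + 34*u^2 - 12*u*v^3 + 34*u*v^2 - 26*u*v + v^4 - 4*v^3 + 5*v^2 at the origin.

A_{1}

The Hessian of f at 0 has rank 2. Corank 0: nondegenerate Morse point, so A_1.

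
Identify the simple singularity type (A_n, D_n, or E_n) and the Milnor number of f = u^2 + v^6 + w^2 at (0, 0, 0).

Type A_5, Milnor number mu = 5.

The Hessian of f at 0 has rank 2. Corank 1: A-series; mu = 5 gives A_5.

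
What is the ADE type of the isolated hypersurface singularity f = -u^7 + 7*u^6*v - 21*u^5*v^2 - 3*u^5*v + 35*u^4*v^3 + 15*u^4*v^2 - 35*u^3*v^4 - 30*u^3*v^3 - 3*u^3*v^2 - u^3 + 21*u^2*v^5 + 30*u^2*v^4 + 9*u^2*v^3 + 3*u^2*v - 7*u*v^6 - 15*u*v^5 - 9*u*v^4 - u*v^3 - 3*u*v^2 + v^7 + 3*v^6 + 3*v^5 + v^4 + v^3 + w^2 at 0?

E_{7}

The Hessian of f at 0 is [[0, 0, 0], [0, 0, 0], [0, 0, 2]] with rank 1, so corank 2. A Groebner basis of the Jacobian ideal J(f) in C{u,v,w} is {u^3 - 3*u^2*v - 6*u^2 + 12*u*v - 6*v^2, 3*u^2 + u*v^2 - 6*u*v + 3*v^2, 3*u^2 - 6*u*v + v^3 + 3*v^2, w}; counting standard monomials gives mu = 7. Corank 2; j^3 = -(u - v)^3 is a perfect cube, so E-series; the 4-jet and mu = 7 give E_7.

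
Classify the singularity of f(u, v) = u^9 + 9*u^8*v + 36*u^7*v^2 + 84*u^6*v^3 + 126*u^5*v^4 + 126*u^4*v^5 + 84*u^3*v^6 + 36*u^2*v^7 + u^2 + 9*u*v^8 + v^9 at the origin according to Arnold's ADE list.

A_{8}

The Hessian of f at 0 is [[2, 0], [0, 0]] with rank 1, so corank 1. A Groebner basis of the Jacobian ideal J(f) in C{u,v} is {v^8, u}; counting standard monomials gives mu = 8. Corank 1: A-series; mu = 8 gives A_8.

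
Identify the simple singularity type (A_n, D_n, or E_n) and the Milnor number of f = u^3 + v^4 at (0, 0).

The Hessian of f at 0 has rank 0. Corank 2; j^3 = u^3 is a perfect cube, so E-series; the 4-jet and mu = 6 give E_6.

Type E_{6}, Milnor number mu = 6.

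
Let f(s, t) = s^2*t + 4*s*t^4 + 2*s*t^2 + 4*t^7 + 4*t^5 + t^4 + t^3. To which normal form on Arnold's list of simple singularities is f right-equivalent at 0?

D_5

The Hessian of f at 0 has rank 0. Corank 2; j^3 = t*(s + t)^2 has shape L^2 M (L != M), so D-series; mu = 5 gives D_5.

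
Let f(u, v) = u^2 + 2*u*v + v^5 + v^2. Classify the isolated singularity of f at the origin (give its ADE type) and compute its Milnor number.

Type A_4, Milnor number mu = 4.

The Hessian of f at 0 has rank 1. Corank 1: A-series; mu = 4 gives A_4.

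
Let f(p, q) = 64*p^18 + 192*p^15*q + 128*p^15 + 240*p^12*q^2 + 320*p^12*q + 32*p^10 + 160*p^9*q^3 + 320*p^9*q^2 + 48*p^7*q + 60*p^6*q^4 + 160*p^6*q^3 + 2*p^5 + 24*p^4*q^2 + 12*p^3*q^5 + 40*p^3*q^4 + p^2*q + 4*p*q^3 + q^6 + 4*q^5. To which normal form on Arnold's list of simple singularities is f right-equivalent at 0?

D_7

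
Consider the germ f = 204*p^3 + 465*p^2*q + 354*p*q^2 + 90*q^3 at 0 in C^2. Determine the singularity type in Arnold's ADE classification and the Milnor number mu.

Type D4, Milnor number mu = 4.

The Hessian of f at 0 is [[0, 0], [0, 0]] with rank 0, so corank 2. A Groebner basis of the Jacobian ideal J(f) in C{p,q} is {q^3, p^2 - 26*q^2/47, p*q + 35*q^2/47}; counting standard monomials gives mu = 4. Corank 2; j^3 = 3*(4*p + 3*q)*(17*p^2 + 26*p*q + 10*q^2) splits into three distinct lines over C (the quadratic factor has nonzero discriminant), so D_4.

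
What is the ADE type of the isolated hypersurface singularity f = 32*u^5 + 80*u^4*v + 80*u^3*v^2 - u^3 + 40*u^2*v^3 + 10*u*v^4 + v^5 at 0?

E_8

The Hessian of f at 0 has rank 0. Corank 2; j^3 = -u^3 is a perfect cube, so E-series; the 5-jet and mu = 8 give E_8.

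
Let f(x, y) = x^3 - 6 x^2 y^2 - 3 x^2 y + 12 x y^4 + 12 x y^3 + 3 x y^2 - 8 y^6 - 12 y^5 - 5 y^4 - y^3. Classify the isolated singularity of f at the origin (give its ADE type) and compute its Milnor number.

The Hessian of f at 0 has rank 0. Corank 2; j^3 = (x - y)^3 is a perfect cube, so E-series; the 4-jet and mu = 6 give E_6.

Type E6, Milnor number mu = 6.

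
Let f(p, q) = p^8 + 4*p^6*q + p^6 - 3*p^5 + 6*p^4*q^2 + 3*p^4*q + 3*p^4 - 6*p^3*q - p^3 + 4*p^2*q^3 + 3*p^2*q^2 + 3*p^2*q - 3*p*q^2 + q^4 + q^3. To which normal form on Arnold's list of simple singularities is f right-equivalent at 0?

E6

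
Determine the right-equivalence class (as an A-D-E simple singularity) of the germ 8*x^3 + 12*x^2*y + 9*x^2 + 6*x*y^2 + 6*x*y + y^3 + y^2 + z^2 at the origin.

A2

The Hessian of f at 0 has rank 2. Corank 1: A-series; mu = 2 gives A_2.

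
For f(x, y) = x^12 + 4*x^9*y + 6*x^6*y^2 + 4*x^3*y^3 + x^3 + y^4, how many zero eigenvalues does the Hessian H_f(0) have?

2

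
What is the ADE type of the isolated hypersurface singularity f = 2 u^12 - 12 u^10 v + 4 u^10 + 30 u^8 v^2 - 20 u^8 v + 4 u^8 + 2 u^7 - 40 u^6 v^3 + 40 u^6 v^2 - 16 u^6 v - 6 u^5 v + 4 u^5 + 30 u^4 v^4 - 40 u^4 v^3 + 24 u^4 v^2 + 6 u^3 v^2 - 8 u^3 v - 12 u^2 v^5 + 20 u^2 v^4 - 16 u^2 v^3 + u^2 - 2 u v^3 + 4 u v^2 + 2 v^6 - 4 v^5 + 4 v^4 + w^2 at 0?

The Hessian of f at 0 is [[2, 0, 0], [0, 0, 0], [0, 0, 2]] with rank 2, so corank 1. A Groebner basis of the Jacobian ideal J(f) in C{u,v,w} is {u*v^2 + 2*u*v + 4*u + 8*v^2, -u + v^3 - 2*v^2, u^2 - 4*u*v - 8*u - 16*v^2, w}; counting standard monomials gives mu = 5. Corank 1: A-series; mu = 5 gives A_5.

A_5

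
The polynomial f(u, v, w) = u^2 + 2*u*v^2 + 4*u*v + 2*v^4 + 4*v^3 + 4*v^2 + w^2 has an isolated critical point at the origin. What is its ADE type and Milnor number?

Type A3, Milnor number mu = 3.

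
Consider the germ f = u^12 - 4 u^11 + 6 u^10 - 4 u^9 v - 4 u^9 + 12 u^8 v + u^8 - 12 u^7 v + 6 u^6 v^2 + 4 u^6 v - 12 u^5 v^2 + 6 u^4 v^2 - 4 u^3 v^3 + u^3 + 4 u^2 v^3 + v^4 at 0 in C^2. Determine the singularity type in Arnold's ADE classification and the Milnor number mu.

The Hessian of f at 0 has rank 0. Corank 2; j^3 = u^3 is a perfect cube, so E-series; the 4-jet and mu = 6 give E_6.

Type E_{6}, Milnor number mu = 6.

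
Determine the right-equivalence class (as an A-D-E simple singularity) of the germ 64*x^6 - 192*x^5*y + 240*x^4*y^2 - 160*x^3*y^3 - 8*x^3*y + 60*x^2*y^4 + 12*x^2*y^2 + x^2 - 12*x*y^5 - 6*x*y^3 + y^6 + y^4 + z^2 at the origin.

A_{3}

The Hessian of f at 0 has rank 2. Corank 1: A-series; mu = 3 gives A_3.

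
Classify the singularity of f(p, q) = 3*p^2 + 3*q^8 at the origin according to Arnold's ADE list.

A7

The Hessian of f at 0 has rank 1. Corank 1: A-series; mu = 7 gives A_7.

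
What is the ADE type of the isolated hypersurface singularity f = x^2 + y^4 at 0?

A_{3}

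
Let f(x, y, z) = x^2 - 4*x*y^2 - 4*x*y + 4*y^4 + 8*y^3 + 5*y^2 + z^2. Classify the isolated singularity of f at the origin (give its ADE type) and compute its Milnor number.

The Hessian of f at 0 has rank 3. Corank 0: nondegenerate Morse point, so A_1.

Type A_1, Milnor number mu = 1.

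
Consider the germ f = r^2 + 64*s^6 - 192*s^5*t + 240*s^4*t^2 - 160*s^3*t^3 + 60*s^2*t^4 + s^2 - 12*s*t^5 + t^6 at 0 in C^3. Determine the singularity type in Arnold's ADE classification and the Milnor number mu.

Type A5, Milnor number mu = 5.

The Hessian of f at 0 has rank 2. Corank 1: A-series; mu = 5 gives A_5.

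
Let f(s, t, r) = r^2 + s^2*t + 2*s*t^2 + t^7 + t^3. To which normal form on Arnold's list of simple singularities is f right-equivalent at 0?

The Hessian of f at 0 has rank 1. Corank 2; j^3 = t*(s + t)^2 has shape L^2 M (L != M), so D-series; mu = 8 gives D_8.

D8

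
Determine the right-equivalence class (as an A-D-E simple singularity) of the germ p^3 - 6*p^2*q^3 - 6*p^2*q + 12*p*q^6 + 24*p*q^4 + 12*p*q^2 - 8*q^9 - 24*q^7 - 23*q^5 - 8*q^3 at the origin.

The Hessian of f at 0 has rank 0. Corank 2; j^3 = (p - 2*q)^3 is a perfect cube, so E-series; the 5-jet and mu = 8 give E_8.

E8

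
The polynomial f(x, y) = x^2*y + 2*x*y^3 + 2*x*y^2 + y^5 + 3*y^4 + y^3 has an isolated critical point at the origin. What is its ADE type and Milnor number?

Type D5, Milnor number mu = 5.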